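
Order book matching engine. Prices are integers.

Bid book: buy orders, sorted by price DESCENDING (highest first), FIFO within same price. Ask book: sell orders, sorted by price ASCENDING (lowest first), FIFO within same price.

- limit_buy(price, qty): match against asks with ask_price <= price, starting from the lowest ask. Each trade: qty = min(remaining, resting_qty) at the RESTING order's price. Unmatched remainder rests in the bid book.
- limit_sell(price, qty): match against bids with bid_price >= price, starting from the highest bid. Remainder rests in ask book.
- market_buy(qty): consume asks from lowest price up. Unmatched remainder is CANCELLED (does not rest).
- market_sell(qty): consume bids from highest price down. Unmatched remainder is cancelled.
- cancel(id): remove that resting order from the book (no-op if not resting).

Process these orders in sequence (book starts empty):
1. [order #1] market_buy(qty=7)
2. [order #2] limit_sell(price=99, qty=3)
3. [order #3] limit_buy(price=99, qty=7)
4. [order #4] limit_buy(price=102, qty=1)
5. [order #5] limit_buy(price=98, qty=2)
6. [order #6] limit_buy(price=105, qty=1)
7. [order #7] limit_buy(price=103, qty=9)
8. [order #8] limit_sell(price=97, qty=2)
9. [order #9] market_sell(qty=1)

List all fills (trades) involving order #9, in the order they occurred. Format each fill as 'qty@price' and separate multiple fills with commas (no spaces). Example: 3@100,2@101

After op 1 [order #1] market_buy(qty=7): fills=none; bids=[-] asks=[-]
After op 2 [order #2] limit_sell(price=99, qty=3): fills=none; bids=[-] asks=[#2:3@99]
After op 3 [order #3] limit_buy(price=99, qty=7): fills=#3x#2:3@99; bids=[#3:4@99] asks=[-]
After op 4 [order #4] limit_buy(price=102, qty=1): fills=none; bids=[#4:1@102 #3:4@99] asks=[-]
After op 5 [order #5] limit_buy(price=98, qty=2): fills=none; bids=[#4:1@102 #3:4@99 #5:2@98] asks=[-]
After op 6 [order #6] limit_buy(price=105, qty=1): fills=none; bids=[#6:1@105 #4:1@102 #3:4@99 #5:2@98] asks=[-]
After op 7 [order #7] limit_buy(price=103, qty=9): fills=none; bids=[#6:1@105 #7:9@103 #4:1@102 #3:4@99 #5:2@98] asks=[-]
After op 8 [order #8] limit_sell(price=97, qty=2): fills=#6x#8:1@105 #7x#8:1@103; bids=[#7:8@103 #4:1@102 #3:4@99 #5:2@98] asks=[-]
After op 9 [order #9] market_sell(qty=1): fills=#7x#9:1@103; bids=[#7:7@103 #4:1@102 #3:4@99 #5:2@98] asks=[-]

Answer: 1@103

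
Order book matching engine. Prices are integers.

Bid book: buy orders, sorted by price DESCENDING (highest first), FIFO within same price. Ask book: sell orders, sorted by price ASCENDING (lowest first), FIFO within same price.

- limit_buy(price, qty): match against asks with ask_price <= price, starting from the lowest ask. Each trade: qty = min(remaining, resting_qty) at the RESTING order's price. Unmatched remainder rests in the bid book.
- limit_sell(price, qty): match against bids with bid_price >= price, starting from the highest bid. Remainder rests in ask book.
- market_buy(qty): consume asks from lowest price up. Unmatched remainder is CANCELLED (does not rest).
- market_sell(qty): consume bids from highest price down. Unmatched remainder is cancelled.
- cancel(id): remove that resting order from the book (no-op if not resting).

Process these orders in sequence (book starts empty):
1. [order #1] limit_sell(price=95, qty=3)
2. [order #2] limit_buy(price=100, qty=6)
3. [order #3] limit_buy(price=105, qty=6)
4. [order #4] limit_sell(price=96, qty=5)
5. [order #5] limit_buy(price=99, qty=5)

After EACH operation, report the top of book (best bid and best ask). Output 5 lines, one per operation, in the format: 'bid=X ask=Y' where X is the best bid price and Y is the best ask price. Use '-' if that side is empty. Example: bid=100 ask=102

Answer: bid=- ask=95
bid=100 ask=-
bid=105 ask=-
bid=105 ask=-
bid=105 ask=-

Derivation:
After op 1 [order #1] limit_sell(price=95, qty=3): fills=none; bids=[-] asks=[#1:3@95]
After op 2 [order #2] limit_buy(price=100, qty=6): fills=#2x#1:3@95; bids=[#2:3@100] asks=[-]
After op 3 [order #3] limit_buy(price=105, qty=6): fills=none; bids=[#3:6@105 #2:3@100] asks=[-]
After op 4 [order #4] limit_sell(price=96, qty=5): fills=#3x#4:5@105; bids=[#3:1@105 #2:3@100] asks=[-]
After op 5 [order #5] limit_buy(price=99, qty=5): fills=none; bids=[#3:1@105 #2:3@100 #5:5@99] asks=[-]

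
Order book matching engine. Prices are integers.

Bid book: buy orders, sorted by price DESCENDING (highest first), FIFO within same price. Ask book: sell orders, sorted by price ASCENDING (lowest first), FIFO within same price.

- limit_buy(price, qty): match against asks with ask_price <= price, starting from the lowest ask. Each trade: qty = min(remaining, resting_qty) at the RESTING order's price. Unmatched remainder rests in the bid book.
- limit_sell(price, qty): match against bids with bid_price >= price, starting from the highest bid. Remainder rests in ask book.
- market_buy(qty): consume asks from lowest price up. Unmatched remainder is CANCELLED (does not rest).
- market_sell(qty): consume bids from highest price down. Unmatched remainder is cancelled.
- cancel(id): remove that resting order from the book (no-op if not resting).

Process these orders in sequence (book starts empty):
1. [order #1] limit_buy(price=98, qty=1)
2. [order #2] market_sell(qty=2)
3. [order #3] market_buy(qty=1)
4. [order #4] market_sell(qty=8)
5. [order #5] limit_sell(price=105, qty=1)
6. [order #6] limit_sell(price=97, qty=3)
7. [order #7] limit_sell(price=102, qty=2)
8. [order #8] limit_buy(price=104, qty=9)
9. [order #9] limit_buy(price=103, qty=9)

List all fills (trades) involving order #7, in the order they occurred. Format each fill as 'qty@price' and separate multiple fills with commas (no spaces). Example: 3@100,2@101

Answer: 2@102

Derivation:
After op 1 [order #1] limit_buy(price=98, qty=1): fills=none; bids=[#1:1@98] asks=[-]
After op 2 [order #2] market_sell(qty=2): fills=#1x#2:1@98; bids=[-] asks=[-]
After op 3 [order #3] market_buy(qty=1): fills=none; bids=[-] asks=[-]
After op 4 [order #4] market_sell(qty=8): fills=none; bids=[-] asks=[-]
After op 5 [order #5] limit_sell(price=105, qty=1): fills=none; bids=[-] asks=[#5:1@105]
After op 6 [order #6] limit_sell(price=97, qty=3): fills=none; bids=[-] asks=[#6:3@97 #5:1@105]
After op 7 [order #7] limit_sell(price=102, qty=2): fills=none; bids=[-] asks=[#6:3@97 #7:2@102 #5:1@105]
After op 8 [order #8] limit_buy(price=104, qty=9): fills=#8x#6:3@97 #8x#7:2@102; bids=[#8:4@104] asks=[#5:1@105]
After op 9 [order #9] limit_buy(price=103, qty=9): fills=none; bids=[#8:4@104 #9:9@103] asks=[#5:1@105]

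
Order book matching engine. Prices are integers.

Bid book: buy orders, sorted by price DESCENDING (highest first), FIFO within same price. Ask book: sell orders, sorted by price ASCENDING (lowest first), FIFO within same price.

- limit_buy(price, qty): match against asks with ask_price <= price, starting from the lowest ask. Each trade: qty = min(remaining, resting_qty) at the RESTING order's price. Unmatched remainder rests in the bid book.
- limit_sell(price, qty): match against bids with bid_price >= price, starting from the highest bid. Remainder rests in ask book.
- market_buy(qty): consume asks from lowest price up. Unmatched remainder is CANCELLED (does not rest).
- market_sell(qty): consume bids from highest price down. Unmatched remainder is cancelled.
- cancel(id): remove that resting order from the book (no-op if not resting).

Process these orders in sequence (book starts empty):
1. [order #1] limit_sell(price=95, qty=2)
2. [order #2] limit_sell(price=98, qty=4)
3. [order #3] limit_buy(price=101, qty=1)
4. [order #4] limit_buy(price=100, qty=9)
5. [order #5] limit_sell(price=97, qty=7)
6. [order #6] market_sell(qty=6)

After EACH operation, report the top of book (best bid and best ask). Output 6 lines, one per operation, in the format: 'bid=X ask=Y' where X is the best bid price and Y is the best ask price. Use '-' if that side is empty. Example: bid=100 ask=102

After op 1 [order #1] limit_sell(price=95, qty=2): fills=none; bids=[-] asks=[#1:2@95]
After op 2 [order #2] limit_sell(price=98, qty=4): fills=none; bids=[-] asks=[#1:2@95 #2:4@98]
After op 3 [order #3] limit_buy(price=101, qty=1): fills=#3x#1:1@95; bids=[-] asks=[#1:1@95 #2:4@98]
After op 4 [order #4] limit_buy(price=100, qty=9): fills=#4x#1:1@95 #4x#2:4@98; bids=[#4:4@100] asks=[-]
After op 5 [order #5] limit_sell(price=97, qty=7): fills=#4x#5:4@100; bids=[-] asks=[#5:3@97]
After op 6 [order #6] market_sell(qty=6): fills=none; bids=[-] asks=[#5:3@97]

Answer: bid=- ask=95
bid=- ask=95
bid=- ask=95
bid=100 ask=-
bid=- ask=97
bid=- ask=97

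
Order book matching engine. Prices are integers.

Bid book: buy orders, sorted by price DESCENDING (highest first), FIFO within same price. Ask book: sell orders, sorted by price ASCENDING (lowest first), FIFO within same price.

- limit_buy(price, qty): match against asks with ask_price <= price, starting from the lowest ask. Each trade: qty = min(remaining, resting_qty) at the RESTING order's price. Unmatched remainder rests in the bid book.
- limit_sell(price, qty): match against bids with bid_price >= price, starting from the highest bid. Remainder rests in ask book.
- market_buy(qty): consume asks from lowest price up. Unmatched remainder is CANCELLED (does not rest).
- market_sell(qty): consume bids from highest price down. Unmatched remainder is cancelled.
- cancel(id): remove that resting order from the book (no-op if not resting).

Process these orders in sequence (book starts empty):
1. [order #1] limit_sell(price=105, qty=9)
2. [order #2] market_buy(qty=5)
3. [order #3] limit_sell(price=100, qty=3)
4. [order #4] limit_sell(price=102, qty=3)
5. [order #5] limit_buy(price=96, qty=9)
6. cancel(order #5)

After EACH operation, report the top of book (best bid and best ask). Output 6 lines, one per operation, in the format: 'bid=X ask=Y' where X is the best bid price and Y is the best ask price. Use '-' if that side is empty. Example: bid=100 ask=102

After op 1 [order #1] limit_sell(price=105, qty=9): fills=none; bids=[-] asks=[#1:9@105]
After op 2 [order #2] market_buy(qty=5): fills=#2x#1:5@105; bids=[-] asks=[#1:4@105]
After op 3 [order #3] limit_sell(price=100, qty=3): fills=none; bids=[-] asks=[#3:3@100 #1:4@105]
After op 4 [order #4] limit_sell(price=102, qty=3): fills=none; bids=[-] asks=[#3:3@100 #4:3@102 #1:4@105]
After op 5 [order #5] limit_buy(price=96, qty=9): fills=none; bids=[#5:9@96] asks=[#3:3@100 #4:3@102 #1:4@105]
After op 6 cancel(order #5): fills=none; bids=[-] asks=[#3:3@100 #4:3@102 #1:4@105]

Answer: bid=- ask=105
bid=- ask=105
bid=- ask=100
bid=- ask=100
bid=96 ask=100
bid=- ask=100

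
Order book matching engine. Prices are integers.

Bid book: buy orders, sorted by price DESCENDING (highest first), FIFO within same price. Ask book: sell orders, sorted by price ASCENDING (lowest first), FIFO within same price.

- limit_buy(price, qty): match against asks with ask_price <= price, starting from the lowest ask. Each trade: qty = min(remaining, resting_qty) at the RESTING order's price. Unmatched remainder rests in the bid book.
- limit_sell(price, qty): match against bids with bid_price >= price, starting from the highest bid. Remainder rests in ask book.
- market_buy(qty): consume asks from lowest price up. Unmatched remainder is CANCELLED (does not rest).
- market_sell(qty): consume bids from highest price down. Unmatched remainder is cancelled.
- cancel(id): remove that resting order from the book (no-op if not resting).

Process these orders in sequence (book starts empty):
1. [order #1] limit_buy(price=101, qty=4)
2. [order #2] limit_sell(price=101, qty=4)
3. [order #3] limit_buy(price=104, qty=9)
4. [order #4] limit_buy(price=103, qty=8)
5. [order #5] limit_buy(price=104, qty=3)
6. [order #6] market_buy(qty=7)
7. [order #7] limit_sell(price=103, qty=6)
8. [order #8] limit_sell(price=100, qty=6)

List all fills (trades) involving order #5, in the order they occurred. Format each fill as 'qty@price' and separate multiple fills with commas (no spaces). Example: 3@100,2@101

Answer: 3@104

Derivation:
After op 1 [order #1] limit_buy(price=101, qty=4): fills=none; bids=[#1:4@101] asks=[-]
After op 2 [order #2] limit_sell(price=101, qty=4): fills=#1x#2:4@101; bids=[-] asks=[-]
After op 3 [order #3] limit_buy(price=104, qty=9): fills=none; bids=[#3:9@104] asks=[-]
After op 4 [order #4] limit_buy(price=103, qty=8): fills=none; bids=[#3:9@104 #4:8@103] asks=[-]
After op 5 [order #5] limit_buy(price=104, qty=3): fills=none; bids=[#3:9@104 #5:3@104 #4:8@103] asks=[-]
After op 6 [order #6] market_buy(qty=7): fills=none; bids=[#3:9@104 #5:3@104 #4:8@103] asks=[-]
After op 7 [order #7] limit_sell(price=103, qty=6): fills=#3x#7:6@104; bids=[#3:3@104 #5:3@104 #4:8@103] asks=[-]
After op 8 [order #8] limit_sell(price=100, qty=6): fills=#3x#8:3@104 #5x#8:3@104; bids=[#4:8@103] asks=[-]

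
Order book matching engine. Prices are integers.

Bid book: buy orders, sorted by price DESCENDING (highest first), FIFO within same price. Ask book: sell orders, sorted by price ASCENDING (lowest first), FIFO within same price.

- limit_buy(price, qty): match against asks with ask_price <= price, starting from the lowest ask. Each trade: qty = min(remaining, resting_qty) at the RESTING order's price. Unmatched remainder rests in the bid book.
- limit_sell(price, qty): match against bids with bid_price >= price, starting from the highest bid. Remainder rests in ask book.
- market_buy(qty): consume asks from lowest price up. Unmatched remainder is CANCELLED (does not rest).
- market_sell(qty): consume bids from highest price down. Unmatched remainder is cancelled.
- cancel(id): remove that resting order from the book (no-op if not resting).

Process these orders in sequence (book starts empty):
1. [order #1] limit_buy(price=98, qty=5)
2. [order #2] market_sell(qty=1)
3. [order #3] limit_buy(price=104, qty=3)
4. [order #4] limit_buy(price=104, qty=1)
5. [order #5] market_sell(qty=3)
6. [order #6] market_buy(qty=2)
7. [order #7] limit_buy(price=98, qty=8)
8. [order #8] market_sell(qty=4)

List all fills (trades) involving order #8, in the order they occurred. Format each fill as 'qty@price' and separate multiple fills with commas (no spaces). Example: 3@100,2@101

Answer: 1@104,3@98

Derivation:
After op 1 [order #1] limit_buy(price=98, qty=5): fills=none; bids=[#1:5@98] asks=[-]
After op 2 [order #2] market_sell(qty=1): fills=#1x#2:1@98; bids=[#1:4@98] asks=[-]
After op 3 [order #3] limit_buy(price=104, qty=3): fills=none; bids=[#3:3@104 #1:4@98] asks=[-]
After op 4 [order #4] limit_buy(price=104, qty=1): fills=none; bids=[#3:3@104 #4:1@104 #1:4@98] asks=[-]
After op 5 [order #5] market_sell(qty=3): fills=#3x#5:3@104; bids=[#4:1@104 #1:4@98] asks=[-]
After op 6 [order #6] market_buy(qty=2): fills=none; bids=[#4:1@104 #1:4@98] asks=[-]
After op 7 [order #7] limit_buy(price=98, qty=8): fills=none; bids=[#4:1@104 #1:4@98 #7:8@98] asks=[-]
After op 8 [order #8] market_sell(qty=4): fills=#4x#8:1@104 #1x#8:3@98; bids=[#1:1@98 #7:8@98] asks=[-]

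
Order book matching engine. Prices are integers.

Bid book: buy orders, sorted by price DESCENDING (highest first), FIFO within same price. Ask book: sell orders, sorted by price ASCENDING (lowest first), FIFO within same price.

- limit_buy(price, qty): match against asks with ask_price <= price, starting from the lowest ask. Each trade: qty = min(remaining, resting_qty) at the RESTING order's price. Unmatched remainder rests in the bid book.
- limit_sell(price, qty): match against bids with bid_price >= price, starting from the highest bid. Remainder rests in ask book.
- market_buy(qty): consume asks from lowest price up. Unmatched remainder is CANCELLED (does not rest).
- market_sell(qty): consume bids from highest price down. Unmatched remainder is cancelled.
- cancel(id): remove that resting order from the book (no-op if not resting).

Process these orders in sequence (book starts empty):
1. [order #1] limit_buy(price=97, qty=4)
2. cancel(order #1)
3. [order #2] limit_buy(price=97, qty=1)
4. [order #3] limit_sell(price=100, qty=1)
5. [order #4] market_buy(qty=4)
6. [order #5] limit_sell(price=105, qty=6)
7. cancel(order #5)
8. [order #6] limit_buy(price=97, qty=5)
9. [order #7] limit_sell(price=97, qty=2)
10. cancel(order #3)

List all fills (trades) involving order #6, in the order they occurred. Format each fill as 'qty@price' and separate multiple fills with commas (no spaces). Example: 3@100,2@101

After op 1 [order #1] limit_buy(price=97, qty=4): fills=none; bids=[#1:4@97] asks=[-]
After op 2 cancel(order #1): fills=none; bids=[-] asks=[-]
After op 3 [order #2] limit_buy(price=97, qty=1): fills=none; bids=[#2:1@97] asks=[-]
After op 4 [order #3] limit_sell(price=100, qty=1): fills=none; bids=[#2:1@97] asks=[#3:1@100]
After op 5 [order #4] market_buy(qty=4): fills=#4x#3:1@100; bids=[#2:1@97] asks=[-]
After op 6 [order #5] limit_sell(price=105, qty=6): fills=none; bids=[#2:1@97] asks=[#5:6@105]
After op 7 cancel(order #5): fills=none; bids=[#2:1@97] asks=[-]
After op 8 [order #6] limit_buy(price=97, qty=5): fills=none; bids=[#2:1@97 #6:5@97] asks=[-]
After op 9 [order #7] limit_sell(price=97, qty=2): fills=#2x#7:1@97 #6x#7:1@97; bids=[#6:4@97] asks=[-]
After op 10 cancel(order #3): fills=none; bids=[#6:4@97] asks=[-]

Answer: 1@97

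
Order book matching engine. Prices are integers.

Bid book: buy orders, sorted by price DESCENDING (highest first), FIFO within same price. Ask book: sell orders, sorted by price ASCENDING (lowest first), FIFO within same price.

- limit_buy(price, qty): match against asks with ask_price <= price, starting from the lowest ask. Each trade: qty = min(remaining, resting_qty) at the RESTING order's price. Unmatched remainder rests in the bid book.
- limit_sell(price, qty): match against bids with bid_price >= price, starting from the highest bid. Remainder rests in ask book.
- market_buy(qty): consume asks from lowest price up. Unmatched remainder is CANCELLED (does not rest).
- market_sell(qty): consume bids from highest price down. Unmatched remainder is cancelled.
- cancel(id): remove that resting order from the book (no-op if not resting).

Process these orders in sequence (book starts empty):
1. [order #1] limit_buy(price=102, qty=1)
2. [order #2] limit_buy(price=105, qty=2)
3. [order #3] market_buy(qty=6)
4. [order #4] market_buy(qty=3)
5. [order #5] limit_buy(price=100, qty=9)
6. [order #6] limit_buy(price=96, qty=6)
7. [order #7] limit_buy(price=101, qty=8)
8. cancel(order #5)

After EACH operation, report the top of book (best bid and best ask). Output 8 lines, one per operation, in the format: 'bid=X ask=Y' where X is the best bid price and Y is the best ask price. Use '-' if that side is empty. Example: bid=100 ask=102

Answer: bid=102 ask=-
bid=105 ask=-
bid=105 ask=-
bid=105 ask=-
bid=105 ask=-
bid=105 ask=-
bid=105 ask=-
bid=105 ask=-

Derivation:
After op 1 [order #1] limit_buy(price=102, qty=1): fills=none; bids=[#1:1@102] asks=[-]
After op 2 [order #2] limit_buy(price=105, qty=2): fills=none; bids=[#2:2@105 #1:1@102] asks=[-]
After op 3 [order #3] market_buy(qty=6): fills=none; bids=[#2:2@105 #1:1@102] asks=[-]
After op 4 [order #4] market_buy(qty=3): fills=none; bids=[#2:2@105 #1:1@102] asks=[-]
After op 5 [order #5] limit_buy(price=100, qty=9): fills=none; bids=[#2:2@105 #1:1@102 #5:9@100] asks=[-]
After op 6 [order #6] limit_buy(price=96, qty=6): fills=none; bids=[#2:2@105 #1:1@102 #5:9@100 #6:6@96] asks=[-]
After op 7 [order #7] limit_buy(price=101, qty=8): fills=none; bids=[#2:2@105 #1:1@102 #7:8@101 #5:9@100 #6:6@96] asks=[-]
After op 8 cancel(order #5): fills=none; bids=[#2:2@105 #1:1@102 #7:8@101 #6:6@96] asks=[-]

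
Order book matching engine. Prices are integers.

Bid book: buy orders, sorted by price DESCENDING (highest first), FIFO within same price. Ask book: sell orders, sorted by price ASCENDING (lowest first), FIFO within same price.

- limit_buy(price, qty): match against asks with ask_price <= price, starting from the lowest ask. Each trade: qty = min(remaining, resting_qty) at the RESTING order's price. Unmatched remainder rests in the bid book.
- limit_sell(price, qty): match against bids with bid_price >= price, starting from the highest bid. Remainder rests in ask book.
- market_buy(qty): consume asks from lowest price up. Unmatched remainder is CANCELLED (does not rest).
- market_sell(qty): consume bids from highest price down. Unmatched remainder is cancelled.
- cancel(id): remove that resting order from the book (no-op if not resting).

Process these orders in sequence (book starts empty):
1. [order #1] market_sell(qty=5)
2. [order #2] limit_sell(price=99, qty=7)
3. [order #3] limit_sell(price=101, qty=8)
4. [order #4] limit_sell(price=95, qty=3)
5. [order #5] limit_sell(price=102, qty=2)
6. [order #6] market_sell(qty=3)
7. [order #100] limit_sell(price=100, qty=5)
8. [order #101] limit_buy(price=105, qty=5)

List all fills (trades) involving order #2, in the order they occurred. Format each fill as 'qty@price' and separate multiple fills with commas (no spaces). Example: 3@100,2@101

Answer: 2@99

Derivation:
After op 1 [order #1] market_sell(qty=5): fills=none; bids=[-] asks=[-]
After op 2 [order #2] limit_sell(price=99, qty=7): fills=none; bids=[-] asks=[#2:7@99]
After op 3 [order #3] limit_sell(price=101, qty=8): fills=none; bids=[-] asks=[#2:7@99 #3:8@101]
After op 4 [order #4] limit_sell(price=95, qty=3): fills=none; bids=[-] asks=[#4:3@95 #2:7@99 #3:8@101]
After op 5 [order #5] limit_sell(price=102, qty=2): fills=none; bids=[-] asks=[#4:3@95 #2:7@99 #3:8@101 #5:2@102]
After op 6 [order #6] market_sell(qty=3): fills=none; bids=[-] asks=[#4:3@95 #2:7@99 #3:8@101 #5:2@102]
After op 7 [order #100] limit_sell(price=100, qty=5): fills=none; bids=[-] asks=[#4:3@95 #2:7@99 #100:5@100 #3:8@101 #5:2@102]
After op 8 [order #101] limit_buy(price=105, qty=5): fills=#101x#4:3@95 #101x#2:2@99; bids=[-] asks=[#2:5@99 #100:5@100 #3:8@101 #5:2@102]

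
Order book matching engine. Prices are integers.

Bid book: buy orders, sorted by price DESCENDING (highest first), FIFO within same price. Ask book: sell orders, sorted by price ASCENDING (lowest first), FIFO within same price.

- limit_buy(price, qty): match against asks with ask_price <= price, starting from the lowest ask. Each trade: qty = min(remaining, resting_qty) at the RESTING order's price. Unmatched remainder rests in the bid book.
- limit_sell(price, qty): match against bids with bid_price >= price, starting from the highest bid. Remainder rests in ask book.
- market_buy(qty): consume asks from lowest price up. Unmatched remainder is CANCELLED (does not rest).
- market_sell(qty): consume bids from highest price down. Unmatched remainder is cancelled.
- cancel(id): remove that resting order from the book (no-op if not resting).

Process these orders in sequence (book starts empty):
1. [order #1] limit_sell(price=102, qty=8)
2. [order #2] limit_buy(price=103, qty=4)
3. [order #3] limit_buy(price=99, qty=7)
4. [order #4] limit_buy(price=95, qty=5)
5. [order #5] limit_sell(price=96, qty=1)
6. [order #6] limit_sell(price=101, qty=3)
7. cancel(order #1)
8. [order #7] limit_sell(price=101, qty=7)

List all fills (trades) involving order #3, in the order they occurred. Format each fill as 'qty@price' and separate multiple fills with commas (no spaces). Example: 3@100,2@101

Answer: 1@99

Derivation:
After op 1 [order #1] limit_sell(price=102, qty=8): fills=none; bids=[-] asks=[#1:8@102]
After op 2 [order #2] limit_buy(price=103, qty=4): fills=#2x#1:4@102; bids=[-] asks=[#1:4@102]
After op 3 [order #3] limit_buy(price=99, qty=7): fills=none; bids=[#3:7@99] asks=[#1:4@102]
After op 4 [order #4] limit_buy(price=95, qty=5): fills=none; bids=[#3:7@99 #4:5@95] asks=[#1:4@102]
After op 5 [order #5] limit_sell(price=96, qty=1): fills=#3x#5:1@99; bids=[#3:6@99 #4:5@95] asks=[#1:4@102]
After op 6 [order #6] limit_sell(price=101, qty=3): fills=none; bids=[#3:6@99 #4:5@95] asks=[#6:3@101 #1:4@102]
After op 7 cancel(order #1): fills=none; bids=[#3:6@99 #4:5@95] asks=[#6:3@101]
After op 8 [order #7] limit_sell(price=101, qty=7): fills=none; bids=[#3:6@99 #4:5@95] asks=[#6:3@101 #7:7@101]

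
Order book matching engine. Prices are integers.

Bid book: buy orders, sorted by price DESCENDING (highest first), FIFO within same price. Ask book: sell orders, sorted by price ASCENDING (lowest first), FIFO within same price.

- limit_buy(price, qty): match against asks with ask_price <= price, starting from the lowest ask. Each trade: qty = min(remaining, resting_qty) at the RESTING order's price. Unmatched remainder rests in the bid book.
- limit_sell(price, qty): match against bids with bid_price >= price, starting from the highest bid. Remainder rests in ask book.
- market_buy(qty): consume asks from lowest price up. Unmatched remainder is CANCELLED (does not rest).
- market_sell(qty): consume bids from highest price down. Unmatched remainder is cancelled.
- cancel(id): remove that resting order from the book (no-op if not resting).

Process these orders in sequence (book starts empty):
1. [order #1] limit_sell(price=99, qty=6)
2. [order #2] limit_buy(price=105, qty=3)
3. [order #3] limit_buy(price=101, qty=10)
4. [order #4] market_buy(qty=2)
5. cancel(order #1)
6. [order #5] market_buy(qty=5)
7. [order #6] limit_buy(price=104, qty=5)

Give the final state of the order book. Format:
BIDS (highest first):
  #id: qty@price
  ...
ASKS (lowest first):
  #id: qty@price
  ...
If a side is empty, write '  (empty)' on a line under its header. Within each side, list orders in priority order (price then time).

Answer: BIDS (highest first):
  #6: 5@104
  #3: 7@101
ASKS (lowest first):
  (empty)

Derivation:
After op 1 [order #1] limit_sell(price=99, qty=6): fills=none; bids=[-] asks=[#1:6@99]
After op 2 [order #2] limit_buy(price=105, qty=3): fills=#2x#1:3@99; bids=[-] asks=[#1:3@99]
After op 3 [order #3] limit_buy(price=101, qty=10): fills=#3x#1:3@99; bids=[#3:7@101] asks=[-]
After op 4 [order #4] market_buy(qty=2): fills=none; bids=[#3:7@101] asks=[-]
After op 5 cancel(order #1): fills=none; bids=[#3:7@101] asks=[-]
After op 6 [order #5] market_buy(qty=5): fills=none; bids=[#3:7@101] asks=[-]
After op 7 [order #6] limit_buy(price=104, qty=5): fills=none; bids=[#6:5@104 #3:7@101] asks=[-]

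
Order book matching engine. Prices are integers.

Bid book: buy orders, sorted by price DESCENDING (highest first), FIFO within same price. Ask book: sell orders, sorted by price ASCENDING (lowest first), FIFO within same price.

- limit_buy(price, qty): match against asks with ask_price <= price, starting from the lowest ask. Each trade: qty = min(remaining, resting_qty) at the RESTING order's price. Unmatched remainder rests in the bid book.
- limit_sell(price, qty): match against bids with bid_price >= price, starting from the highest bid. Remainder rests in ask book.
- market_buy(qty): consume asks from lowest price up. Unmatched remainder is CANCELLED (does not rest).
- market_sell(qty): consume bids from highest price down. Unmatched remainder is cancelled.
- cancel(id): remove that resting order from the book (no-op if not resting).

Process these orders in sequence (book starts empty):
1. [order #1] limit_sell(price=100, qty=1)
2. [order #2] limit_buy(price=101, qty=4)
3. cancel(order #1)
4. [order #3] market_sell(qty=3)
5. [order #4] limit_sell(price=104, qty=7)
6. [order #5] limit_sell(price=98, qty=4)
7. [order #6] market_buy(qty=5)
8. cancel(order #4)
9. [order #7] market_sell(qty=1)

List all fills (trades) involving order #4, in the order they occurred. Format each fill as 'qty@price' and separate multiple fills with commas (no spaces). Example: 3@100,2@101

After op 1 [order #1] limit_sell(price=100, qty=1): fills=none; bids=[-] asks=[#1:1@100]
After op 2 [order #2] limit_buy(price=101, qty=4): fills=#2x#1:1@100; bids=[#2:3@101] asks=[-]
After op 3 cancel(order #1): fills=none; bids=[#2:3@101] asks=[-]
After op 4 [order #3] market_sell(qty=3): fills=#2x#3:3@101; bids=[-] asks=[-]
After op 5 [order #4] limit_sell(price=104, qty=7): fills=none; bids=[-] asks=[#4:7@104]
After op 6 [order #5] limit_sell(price=98, qty=4): fills=none; bids=[-] asks=[#5:4@98 #4:7@104]
After op 7 [order #6] market_buy(qty=5): fills=#6x#5:4@98 #6x#4:1@104; bids=[-] asks=[#4:6@104]
After op 8 cancel(order #4): fills=none; bids=[-] asks=[-]
After op 9 [order #7] market_sell(qty=1): fills=none; bids=[-] asks=[-]

Answer: 1@104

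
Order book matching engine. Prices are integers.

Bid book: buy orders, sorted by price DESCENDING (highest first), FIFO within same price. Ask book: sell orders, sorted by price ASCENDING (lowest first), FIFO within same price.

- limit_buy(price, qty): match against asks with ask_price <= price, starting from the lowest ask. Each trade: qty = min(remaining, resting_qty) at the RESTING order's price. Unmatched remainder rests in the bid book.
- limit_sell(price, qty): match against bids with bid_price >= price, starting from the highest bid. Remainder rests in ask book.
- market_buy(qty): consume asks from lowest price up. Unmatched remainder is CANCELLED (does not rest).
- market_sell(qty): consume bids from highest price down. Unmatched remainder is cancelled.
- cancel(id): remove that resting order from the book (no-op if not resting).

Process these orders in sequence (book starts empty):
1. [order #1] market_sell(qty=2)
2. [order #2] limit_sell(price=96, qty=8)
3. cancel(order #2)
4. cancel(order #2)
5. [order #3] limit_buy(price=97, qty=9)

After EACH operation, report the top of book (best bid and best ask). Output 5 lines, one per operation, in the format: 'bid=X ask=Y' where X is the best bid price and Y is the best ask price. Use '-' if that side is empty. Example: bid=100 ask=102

Answer: bid=- ask=-
bid=- ask=96
bid=- ask=-
bid=- ask=-
bid=97 ask=-

Derivation:
After op 1 [order #1] market_sell(qty=2): fills=none; bids=[-] asks=[-]
After op 2 [order #2] limit_sell(price=96, qty=8): fills=none; bids=[-] asks=[#2:8@96]
After op 3 cancel(order #2): fills=none; bids=[-] asks=[-]
After op 4 cancel(order #2): fills=none; bids=[-] asks=[-]
After op 5 [order #3] limit_buy(price=97, qty=9): fills=none; bids=[#3:9@97] asks=[-]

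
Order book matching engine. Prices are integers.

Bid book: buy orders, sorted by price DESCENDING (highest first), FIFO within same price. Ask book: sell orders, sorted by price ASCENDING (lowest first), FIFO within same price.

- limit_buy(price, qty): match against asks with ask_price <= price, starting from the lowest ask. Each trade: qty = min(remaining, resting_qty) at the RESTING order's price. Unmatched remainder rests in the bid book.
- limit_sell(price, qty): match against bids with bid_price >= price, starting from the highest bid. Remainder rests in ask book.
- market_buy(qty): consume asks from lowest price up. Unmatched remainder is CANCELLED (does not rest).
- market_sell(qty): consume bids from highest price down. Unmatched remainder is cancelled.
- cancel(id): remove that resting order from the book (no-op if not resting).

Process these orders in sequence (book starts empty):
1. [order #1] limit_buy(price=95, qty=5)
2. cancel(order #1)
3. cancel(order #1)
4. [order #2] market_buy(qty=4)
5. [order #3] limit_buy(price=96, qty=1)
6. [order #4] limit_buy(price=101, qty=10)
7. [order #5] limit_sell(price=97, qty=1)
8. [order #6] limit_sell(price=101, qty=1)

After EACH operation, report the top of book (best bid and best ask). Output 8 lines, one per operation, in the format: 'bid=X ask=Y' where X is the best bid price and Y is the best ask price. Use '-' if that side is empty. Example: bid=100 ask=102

Answer: bid=95 ask=-
bid=- ask=-
bid=- ask=-
bid=- ask=-
bid=96 ask=-
bid=101 ask=-
bid=101 ask=-
bid=101 ask=-

Derivation:
After op 1 [order #1] limit_buy(price=95, qty=5): fills=none; bids=[#1:5@95] asks=[-]
After op 2 cancel(order #1): fills=none; bids=[-] asks=[-]
After op 3 cancel(order #1): fills=none; bids=[-] asks=[-]
After op 4 [order #2] market_buy(qty=4): fills=none; bids=[-] asks=[-]
After op 5 [order #3] limit_buy(price=96, qty=1): fills=none; bids=[#3:1@96] asks=[-]
After op 6 [order #4] limit_buy(price=101, qty=10): fills=none; bids=[#4:10@101 #3:1@96] asks=[-]
After op 7 [order #5] limit_sell(price=97, qty=1): fills=#4x#5:1@101; bids=[#4:9@101 #3:1@96] asks=[-]
After op 8 [order #6] limit_sell(price=101, qty=1): fills=#4x#6:1@101; bids=[#4:8@101 #3:1@96] asks=[-]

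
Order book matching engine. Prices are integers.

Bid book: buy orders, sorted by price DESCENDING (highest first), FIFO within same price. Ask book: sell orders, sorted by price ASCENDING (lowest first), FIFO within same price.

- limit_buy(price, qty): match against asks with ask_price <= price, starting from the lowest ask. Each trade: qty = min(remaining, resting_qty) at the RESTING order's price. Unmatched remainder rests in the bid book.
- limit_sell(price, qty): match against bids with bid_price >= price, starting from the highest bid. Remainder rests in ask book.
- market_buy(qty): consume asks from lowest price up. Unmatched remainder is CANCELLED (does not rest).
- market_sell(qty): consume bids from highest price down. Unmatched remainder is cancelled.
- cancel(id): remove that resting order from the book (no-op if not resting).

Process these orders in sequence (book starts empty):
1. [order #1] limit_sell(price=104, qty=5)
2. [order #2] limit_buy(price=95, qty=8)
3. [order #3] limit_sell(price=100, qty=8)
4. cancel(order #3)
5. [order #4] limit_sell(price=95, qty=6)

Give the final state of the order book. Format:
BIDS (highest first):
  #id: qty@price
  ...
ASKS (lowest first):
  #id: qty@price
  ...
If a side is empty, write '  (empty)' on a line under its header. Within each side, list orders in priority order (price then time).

After op 1 [order #1] limit_sell(price=104, qty=5): fills=none; bids=[-] asks=[#1:5@104]
After op 2 [order #2] limit_buy(price=95, qty=8): fills=none; bids=[#2:8@95] asks=[#1:5@104]
After op 3 [order #3] limit_sell(price=100, qty=8): fills=none; bids=[#2:8@95] asks=[#3:8@100 #1:5@104]
After op 4 cancel(order #3): fills=none; bids=[#2:8@95] asks=[#1:5@104]
After op 5 [order #4] limit_sell(price=95, qty=6): fills=#2x#4:6@95; bids=[#2:2@95] asks=[#1:5@104]

Answer: BIDS (highest first):
  #2: 2@95
ASKS (lowest first):
  #1: 5@104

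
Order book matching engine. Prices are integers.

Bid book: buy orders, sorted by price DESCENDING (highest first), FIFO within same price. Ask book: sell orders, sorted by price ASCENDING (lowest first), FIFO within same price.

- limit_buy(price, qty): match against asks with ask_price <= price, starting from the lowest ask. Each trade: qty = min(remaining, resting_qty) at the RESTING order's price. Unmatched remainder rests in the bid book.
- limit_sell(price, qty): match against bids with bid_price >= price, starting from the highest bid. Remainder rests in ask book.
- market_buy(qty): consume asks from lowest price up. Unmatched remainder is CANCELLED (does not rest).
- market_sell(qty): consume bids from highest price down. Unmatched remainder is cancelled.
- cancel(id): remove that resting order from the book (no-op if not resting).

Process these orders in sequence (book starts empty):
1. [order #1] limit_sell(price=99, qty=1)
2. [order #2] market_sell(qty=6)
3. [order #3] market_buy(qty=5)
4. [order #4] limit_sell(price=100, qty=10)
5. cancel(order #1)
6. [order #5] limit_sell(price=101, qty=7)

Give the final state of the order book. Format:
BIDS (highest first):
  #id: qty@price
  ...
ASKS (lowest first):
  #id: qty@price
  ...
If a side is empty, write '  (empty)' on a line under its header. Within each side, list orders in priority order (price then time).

Answer: BIDS (highest first):
  (empty)
ASKS (lowest first):
  #4: 10@100
  #5: 7@101

Derivation:
After op 1 [order #1] limit_sell(price=99, qty=1): fills=none; bids=[-] asks=[#1:1@99]
After op 2 [order #2] market_sell(qty=6): fills=none; bids=[-] asks=[#1:1@99]
After op 3 [order #3] market_buy(qty=5): fills=#3x#1:1@99; bids=[-] asks=[-]
After op 4 [order #4] limit_sell(price=100, qty=10): fills=none; bids=[-] asks=[#4:10@100]
After op 5 cancel(order #1): fills=none; bids=[-] asks=[#4:10@100]
After op 6 [order #5] limit_sell(price=101, qty=7): fills=none; bids=[-] asks=[#4:10@100 #5:7@101]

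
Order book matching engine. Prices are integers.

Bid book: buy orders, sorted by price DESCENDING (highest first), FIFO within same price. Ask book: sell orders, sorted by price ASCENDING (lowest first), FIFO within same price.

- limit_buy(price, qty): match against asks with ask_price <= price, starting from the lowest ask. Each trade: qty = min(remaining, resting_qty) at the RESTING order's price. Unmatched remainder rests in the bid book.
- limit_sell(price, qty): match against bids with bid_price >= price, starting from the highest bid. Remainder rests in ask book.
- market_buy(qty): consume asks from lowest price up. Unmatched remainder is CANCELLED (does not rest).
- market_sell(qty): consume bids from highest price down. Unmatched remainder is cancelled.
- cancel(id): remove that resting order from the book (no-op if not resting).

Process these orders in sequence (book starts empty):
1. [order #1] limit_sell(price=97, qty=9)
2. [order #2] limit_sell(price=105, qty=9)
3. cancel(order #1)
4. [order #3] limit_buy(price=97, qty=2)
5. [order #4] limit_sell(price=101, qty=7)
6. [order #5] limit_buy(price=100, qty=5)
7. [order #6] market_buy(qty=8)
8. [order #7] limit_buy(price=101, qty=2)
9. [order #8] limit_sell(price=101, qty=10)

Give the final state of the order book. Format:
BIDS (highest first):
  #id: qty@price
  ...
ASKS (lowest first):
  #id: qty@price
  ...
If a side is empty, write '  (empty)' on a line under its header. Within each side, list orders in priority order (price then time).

After op 1 [order #1] limit_sell(price=97, qty=9): fills=none; bids=[-] asks=[#1:9@97]
After op 2 [order #2] limit_sell(price=105, qty=9): fills=none; bids=[-] asks=[#1:9@97 #2:9@105]
After op 3 cancel(order #1): fills=none; bids=[-] asks=[#2:9@105]
After op 4 [order #3] limit_buy(price=97, qty=2): fills=none; bids=[#3:2@97] asks=[#2:9@105]
After op 5 [order #4] limit_sell(price=101, qty=7): fills=none; bids=[#3:2@97] asks=[#4:7@101 #2:9@105]
After op 6 [order #5] limit_buy(price=100, qty=5): fills=none; bids=[#5:5@100 #3:2@97] asks=[#4:7@101 #2:9@105]
After op 7 [order #6] market_buy(qty=8): fills=#6x#4:7@101 #6x#2:1@105; bids=[#5:5@100 #3:2@97] asks=[#2:8@105]
After op 8 [order #7] limit_buy(price=101, qty=2): fills=none; bids=[#7:2@101 #5:5@100 #3:2@97] asks=[#2:8@105]
After op 9 [order #8] limit_sell(price=101, qty=10): fills=#7x#8:2@101; bids=[#5:5@100 #3:2@97] asks=[#8:8@101 #2:8@105]

Answer: BIDS (highest first):
  #5: 5@100
  #3: 2@97
ASKS (lowest first):
  #8: 8@101
  #2: 8@105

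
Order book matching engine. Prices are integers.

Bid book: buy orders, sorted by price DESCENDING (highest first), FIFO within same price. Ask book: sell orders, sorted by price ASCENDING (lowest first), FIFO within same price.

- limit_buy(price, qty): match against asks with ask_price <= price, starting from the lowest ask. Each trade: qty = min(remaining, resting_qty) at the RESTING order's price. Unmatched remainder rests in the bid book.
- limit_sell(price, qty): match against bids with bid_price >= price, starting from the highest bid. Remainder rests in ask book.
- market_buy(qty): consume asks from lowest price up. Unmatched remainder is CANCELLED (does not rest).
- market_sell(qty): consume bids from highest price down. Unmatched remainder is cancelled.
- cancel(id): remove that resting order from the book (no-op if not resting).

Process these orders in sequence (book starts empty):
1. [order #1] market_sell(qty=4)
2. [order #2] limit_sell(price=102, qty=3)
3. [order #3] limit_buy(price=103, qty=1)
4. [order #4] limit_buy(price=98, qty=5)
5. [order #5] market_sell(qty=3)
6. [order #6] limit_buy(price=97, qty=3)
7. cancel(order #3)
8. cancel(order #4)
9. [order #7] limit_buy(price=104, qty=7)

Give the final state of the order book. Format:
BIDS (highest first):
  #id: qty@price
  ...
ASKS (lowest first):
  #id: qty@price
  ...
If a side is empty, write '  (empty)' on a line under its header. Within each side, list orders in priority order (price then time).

After op 1 [order #1] market_sell(qty=4): fills=none; bids=[-] asks=[-]
After op 2 [order #2] limit_sell(price=102, qty=3): fills=none; bids=[-] asks=[#2:3@102]
After op 3 [order #3] limit_buy(price=103, qty=1): fills=#3x#2:1@102; bids=[-] asks=[#2:2@102]
After op 4 [order #4] limit_buy(price=98, qty=5): fills=none; bids=[#4:5@98] asks=[#2:2@102]
After op 5 [order #5] market_sell(qty=3): fills=#4x#5:3@98; bids=[#4:2@98] asks=[#2:2@102]
After op 6 [order #6] limit_buy(price=97, qty=3): fills=none; bids=[#4:2@98 #6:3@97] asks=[#2:2@102]
After op 7 cancel(order #3): fills=none; bids=[#4:2@98 #6:3@97] asks=[#2:2@102]
After op 8 cancel(order #4): fills=none; bids=[#6:3@97] asks=[#2:2@102]
After op 9 [order #7] limit_buy(price=104, qty=7): fills=#7x#2:2@102; bids=[#7:5@104 #6:3@97] asks=[-]

Answer: BIDS (highest first):
  #7: 5@104
  #6: 3@97
ASKS (lowest first):
  (empty)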